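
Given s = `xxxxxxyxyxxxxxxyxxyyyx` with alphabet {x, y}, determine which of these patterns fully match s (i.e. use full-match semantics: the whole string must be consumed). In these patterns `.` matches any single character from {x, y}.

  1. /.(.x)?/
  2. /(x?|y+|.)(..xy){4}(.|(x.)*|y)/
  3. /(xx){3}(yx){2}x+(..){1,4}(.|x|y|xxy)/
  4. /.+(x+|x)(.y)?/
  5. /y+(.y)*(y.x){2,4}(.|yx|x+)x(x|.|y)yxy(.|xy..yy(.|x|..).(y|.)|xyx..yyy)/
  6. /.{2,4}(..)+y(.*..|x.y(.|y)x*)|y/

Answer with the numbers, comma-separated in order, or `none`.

1 → no match
2 → no match
3 → match
4 → match
5 → no match — must start with `y`
6 → match

3, 4, 6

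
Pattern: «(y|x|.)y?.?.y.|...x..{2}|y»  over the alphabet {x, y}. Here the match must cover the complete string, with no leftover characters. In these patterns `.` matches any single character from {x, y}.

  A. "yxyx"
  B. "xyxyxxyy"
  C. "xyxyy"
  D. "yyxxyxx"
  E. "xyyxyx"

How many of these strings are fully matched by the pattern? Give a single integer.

A. "yxyx" → match
B. "xyxyxxyy" → no match
C. "xyxyy" → match
D. "yyxxyxx" → match
E. "xyyxyx" → match
Total matched: 4

4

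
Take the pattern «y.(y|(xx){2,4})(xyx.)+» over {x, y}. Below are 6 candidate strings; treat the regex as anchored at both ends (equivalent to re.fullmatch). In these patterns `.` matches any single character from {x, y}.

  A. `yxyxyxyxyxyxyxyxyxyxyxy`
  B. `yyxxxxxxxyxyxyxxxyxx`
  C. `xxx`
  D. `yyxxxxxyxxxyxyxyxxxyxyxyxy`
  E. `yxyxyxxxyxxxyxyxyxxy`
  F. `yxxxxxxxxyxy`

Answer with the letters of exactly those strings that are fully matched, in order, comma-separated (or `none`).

A → match
B → match
C. `xxx` → no match — must start with `y`
D → match
E → no match
F. `yxxxxxxxxyxy` → match

A, B, D, F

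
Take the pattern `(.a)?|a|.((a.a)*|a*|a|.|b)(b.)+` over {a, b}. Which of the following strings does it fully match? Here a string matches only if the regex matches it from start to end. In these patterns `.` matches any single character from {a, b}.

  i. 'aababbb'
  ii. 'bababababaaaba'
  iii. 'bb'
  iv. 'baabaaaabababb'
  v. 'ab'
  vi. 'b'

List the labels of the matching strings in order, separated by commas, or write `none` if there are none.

i → no match
ii → no match
iii → no match
iv → no match
v → no match
vi → no match

none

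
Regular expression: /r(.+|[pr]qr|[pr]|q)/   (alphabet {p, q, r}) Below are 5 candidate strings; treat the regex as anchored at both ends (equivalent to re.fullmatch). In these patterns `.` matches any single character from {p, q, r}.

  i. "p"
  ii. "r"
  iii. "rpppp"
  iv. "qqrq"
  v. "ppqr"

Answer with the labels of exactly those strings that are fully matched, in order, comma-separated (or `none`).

i. "p" → no match — must start with "r"
ii. "r" → no match
iii. "rpppp" → match
iv. "qqrq" → no match — must start with "r"
v. "ppqr" → no match — must start with "r"

iii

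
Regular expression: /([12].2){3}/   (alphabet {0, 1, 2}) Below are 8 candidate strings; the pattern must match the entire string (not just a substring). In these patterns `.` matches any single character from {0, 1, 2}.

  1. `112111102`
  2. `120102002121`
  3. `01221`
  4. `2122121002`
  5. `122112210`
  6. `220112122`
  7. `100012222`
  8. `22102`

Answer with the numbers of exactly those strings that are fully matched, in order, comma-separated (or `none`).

1. `112111102` → no match
2. `120102002121` → no match — must end with `2`
3. `01221` → no match — must end with `2`
4. `2122121002` → no match
5. `122112210` → no match — must end with `2`
6. `220112122` → no match
7. `100012222` → no match
8. `22102` → no match

none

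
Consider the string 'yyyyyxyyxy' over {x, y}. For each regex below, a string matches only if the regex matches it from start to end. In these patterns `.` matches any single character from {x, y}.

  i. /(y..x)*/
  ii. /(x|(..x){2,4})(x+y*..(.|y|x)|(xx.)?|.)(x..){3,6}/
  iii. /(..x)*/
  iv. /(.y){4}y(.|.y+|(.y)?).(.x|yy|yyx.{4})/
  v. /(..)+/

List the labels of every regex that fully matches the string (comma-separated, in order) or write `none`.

i → no match
ii → no match
iii → no match
iv → no match
v → match

v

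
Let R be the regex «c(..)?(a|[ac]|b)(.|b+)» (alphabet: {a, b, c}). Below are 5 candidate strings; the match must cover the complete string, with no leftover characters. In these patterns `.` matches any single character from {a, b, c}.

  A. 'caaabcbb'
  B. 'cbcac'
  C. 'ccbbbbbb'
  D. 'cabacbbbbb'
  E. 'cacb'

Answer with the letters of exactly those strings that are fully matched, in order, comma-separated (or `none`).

B, C

A. 'caaabcbb' → no match
B. 'cbcac' → match
C. 'ccbbbbbb' → match
D. 'cabacbbbbb' → no match
E. 'cacb' → no match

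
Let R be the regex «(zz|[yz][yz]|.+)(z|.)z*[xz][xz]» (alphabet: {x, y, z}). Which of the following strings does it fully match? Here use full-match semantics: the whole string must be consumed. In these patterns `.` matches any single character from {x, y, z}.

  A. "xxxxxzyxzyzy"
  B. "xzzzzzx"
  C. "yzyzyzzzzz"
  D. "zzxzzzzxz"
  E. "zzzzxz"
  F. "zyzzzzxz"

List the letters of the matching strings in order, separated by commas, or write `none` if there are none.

A → no match
B → match
C → match
D → match
E → match
F → match

B, C, D, E, F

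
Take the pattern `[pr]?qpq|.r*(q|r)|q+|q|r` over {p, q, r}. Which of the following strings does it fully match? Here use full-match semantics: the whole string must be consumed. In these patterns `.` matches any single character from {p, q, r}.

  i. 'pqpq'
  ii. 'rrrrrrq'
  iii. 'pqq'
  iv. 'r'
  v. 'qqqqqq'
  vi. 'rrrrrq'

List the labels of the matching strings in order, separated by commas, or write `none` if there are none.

i → match
ii → match
iii → no match
iv → match
v → match
vi → match

i, ii, iv, v, vi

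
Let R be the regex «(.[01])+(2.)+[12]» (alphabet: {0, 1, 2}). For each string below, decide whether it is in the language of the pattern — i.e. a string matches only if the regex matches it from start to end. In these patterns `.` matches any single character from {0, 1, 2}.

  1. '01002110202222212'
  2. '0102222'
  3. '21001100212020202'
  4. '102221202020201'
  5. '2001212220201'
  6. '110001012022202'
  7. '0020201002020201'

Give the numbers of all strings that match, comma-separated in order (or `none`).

1, 3, 4, 5, 6

1 → match
2. '0102222' → no match
3 → match
4 → match
5 → match
6 → match
7 → no match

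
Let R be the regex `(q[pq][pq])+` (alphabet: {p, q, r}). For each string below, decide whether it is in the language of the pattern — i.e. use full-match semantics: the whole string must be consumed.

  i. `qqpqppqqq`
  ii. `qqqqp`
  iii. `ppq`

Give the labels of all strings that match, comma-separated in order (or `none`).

i

i. `qqpqppqqq` → match
ii. `qqqqp` → no match
iii. `ppq` → no match — must start with `q`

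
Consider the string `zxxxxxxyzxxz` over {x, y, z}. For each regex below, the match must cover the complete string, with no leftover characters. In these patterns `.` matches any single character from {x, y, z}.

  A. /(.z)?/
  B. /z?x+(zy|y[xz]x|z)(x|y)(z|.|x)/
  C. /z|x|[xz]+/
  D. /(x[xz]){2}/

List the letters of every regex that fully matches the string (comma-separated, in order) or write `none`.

A → no match
B → match
C → no match
D → no match — must start with `x`

B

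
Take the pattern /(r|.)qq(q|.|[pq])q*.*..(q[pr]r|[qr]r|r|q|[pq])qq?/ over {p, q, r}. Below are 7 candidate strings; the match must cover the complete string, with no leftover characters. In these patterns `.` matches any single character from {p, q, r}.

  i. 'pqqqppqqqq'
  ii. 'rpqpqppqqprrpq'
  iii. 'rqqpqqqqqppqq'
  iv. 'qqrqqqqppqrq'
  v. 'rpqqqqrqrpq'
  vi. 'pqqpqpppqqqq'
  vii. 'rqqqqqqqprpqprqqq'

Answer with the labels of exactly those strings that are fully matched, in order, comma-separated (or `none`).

i → match
ii → no match
iii → match
iv → no match
v → no match
vi → match
vii → match

i, iii, vi, vii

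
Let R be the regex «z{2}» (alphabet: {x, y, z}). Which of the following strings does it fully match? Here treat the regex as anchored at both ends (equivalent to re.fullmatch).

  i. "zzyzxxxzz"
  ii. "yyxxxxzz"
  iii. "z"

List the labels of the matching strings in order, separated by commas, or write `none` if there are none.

i → no match
ii → no match — must start with "z"
iii → no match

none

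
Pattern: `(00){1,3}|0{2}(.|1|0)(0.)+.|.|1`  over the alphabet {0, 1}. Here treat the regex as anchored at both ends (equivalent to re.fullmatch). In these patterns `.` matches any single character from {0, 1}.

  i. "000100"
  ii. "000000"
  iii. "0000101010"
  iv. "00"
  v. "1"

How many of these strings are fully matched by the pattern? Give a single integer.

4

i → no match
ii → match
iii → match
iv → match
v → match
Total matched: 4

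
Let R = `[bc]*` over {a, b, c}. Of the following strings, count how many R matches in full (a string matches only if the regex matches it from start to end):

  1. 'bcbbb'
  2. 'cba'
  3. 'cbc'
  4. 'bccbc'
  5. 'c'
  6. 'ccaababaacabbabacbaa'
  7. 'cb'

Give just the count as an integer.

1. 'bcbbb' → match
2. 'cba' → no match
3. 'cbc' → match
4. 'bccbc' → match
5. 'c' → match
6 → no match
7. 'cb' → match
Total matched: 5

5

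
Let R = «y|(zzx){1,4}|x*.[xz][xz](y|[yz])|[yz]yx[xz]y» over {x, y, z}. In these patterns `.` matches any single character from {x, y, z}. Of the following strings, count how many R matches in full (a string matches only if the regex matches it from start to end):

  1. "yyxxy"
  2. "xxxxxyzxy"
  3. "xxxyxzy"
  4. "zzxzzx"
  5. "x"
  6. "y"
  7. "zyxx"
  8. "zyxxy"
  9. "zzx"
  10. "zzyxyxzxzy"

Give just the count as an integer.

7

1 → match
2 → match
3 → match
4 → match
5 → no match
6 → match
7 → no match
8 → match
9 → match
10 → no match
Total matched: 7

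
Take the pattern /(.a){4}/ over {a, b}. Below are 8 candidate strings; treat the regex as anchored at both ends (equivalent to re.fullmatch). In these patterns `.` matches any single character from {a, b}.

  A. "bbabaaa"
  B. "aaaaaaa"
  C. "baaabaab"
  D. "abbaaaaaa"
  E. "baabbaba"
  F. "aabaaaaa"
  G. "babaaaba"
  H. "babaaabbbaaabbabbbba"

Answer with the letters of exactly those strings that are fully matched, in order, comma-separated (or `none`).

A. "bbabaaa" → no match
B. "aaaaaaa" → no match
C. "baaabaab" → no match — must end with "a"
D. "abbaaaaaa" → no match
E. "baabbaba" → no match
F. "aabaaaaa" → match
G. "babaaaba" → match
H → no match

F, G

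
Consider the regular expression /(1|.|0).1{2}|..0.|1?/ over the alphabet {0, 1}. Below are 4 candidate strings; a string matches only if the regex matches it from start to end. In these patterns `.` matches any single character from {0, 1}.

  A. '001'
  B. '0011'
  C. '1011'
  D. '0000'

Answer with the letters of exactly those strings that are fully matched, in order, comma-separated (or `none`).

A → no match
B → match
C → match
D → match

B, C, D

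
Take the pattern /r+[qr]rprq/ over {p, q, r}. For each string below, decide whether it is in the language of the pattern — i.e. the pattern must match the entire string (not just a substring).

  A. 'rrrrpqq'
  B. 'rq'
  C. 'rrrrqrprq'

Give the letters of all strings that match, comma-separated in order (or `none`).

C

A → no match — must end with 'rprq'
B → no match — must end with 'rprq'
C → match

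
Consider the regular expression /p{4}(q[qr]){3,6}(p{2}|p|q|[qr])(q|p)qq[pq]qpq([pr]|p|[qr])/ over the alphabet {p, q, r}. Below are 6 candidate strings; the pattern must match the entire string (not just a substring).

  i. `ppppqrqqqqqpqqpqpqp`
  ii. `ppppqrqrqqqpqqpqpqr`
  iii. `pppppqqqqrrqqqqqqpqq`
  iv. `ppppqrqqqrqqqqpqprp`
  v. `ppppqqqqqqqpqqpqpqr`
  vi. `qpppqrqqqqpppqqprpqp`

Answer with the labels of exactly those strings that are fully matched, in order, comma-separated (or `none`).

i → match
ii → match
iii → no match
iv → no match
v → match
vi → no match — must start with `p`

i, ii, v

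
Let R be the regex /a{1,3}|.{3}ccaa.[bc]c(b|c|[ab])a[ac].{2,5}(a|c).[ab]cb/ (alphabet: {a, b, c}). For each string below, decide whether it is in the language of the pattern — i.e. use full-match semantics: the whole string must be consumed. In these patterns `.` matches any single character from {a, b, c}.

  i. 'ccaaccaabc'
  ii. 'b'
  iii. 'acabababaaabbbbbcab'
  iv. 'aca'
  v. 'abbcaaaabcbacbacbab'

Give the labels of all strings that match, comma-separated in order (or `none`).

i → no match
ii → no match
iii → no match
iv → no match
v → no match

none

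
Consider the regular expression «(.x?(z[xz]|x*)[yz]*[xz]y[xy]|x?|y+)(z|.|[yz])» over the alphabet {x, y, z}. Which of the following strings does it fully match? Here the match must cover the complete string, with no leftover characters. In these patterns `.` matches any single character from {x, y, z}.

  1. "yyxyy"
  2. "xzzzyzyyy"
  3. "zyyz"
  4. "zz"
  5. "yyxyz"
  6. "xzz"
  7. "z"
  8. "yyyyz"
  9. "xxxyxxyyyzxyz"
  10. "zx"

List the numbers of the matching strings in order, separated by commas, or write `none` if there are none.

2, 7, 8

1. "yyxyy" → no match
2. "xzzzyzyyy" → match
3. "zyyz" → no match
4. "zz" → no match
5. "yyxyz" → no match
6. "xzz" → no match
7. "z" → match
8. "yyyyz" → match
9 → no match
10. "zx" → no match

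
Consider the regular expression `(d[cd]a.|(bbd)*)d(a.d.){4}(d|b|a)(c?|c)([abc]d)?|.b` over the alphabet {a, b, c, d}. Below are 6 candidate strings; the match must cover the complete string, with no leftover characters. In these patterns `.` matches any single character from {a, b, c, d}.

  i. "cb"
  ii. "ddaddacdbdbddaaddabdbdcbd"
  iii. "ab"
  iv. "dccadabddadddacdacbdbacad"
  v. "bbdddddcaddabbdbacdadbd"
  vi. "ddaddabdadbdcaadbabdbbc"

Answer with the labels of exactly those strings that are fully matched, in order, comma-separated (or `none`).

i. "cb" → match
ii → no match
iii. "ab" → match
iv → no match
v → no match
vi → no match

i, iii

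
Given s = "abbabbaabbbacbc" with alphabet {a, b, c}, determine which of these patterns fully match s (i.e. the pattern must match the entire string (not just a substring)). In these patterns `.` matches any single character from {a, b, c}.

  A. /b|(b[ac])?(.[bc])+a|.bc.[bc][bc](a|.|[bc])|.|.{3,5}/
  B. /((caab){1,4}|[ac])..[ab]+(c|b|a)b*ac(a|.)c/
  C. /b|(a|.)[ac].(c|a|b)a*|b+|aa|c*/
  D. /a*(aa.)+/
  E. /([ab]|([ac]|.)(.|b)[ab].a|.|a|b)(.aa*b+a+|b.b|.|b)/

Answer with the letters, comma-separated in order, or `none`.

A → no match
B → match
C → no match
D → no match
E → no match

B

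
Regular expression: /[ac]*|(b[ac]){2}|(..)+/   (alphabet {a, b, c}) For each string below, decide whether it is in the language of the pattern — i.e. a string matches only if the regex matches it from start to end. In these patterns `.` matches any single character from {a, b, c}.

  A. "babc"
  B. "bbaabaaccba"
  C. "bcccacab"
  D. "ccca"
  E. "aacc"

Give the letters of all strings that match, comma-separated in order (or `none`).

A, C, D, E

A → match
B → no match
C → match
D → match
E → match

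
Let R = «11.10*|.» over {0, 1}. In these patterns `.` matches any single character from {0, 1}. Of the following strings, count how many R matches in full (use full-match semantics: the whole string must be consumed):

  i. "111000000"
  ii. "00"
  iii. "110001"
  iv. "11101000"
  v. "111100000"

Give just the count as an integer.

1

i → no match
ii → no match
iii → no match
iv → no match
v → match
Total matched: 1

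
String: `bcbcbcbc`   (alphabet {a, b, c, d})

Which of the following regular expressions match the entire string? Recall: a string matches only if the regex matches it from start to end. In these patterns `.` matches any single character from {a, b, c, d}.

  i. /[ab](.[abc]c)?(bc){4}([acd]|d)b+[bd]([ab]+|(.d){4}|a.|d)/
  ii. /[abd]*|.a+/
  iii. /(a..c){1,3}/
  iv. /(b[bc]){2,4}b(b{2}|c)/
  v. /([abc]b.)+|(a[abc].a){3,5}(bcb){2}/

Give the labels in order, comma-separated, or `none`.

iv

i → no match
ii → no match
iii → no match — must start with `a`
iv → match
v → no match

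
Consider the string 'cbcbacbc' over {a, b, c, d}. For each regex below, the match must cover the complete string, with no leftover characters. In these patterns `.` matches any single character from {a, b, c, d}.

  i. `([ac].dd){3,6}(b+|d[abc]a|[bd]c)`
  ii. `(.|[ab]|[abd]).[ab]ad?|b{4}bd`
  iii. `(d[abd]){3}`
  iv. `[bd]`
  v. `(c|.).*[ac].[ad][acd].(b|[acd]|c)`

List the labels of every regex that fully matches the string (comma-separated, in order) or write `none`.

v

i → no match
ii → no match
iii → no match — must start with 'd'
iv → no match
v → match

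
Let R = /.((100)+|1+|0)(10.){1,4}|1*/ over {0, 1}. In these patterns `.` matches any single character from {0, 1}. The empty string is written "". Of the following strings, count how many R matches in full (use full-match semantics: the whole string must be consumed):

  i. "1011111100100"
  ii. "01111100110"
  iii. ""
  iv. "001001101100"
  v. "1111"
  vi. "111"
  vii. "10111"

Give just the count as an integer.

3

i → no match
ii. "01111100110" → no match
iii. "" → match
iv. "001001101100" → no match
v. "1111" → match
vi. "111" → match
vii. "10111" → no match
Total matched: 3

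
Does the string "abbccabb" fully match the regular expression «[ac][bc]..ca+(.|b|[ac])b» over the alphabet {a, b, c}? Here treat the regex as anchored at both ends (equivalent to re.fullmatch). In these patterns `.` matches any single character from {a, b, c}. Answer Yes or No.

Yes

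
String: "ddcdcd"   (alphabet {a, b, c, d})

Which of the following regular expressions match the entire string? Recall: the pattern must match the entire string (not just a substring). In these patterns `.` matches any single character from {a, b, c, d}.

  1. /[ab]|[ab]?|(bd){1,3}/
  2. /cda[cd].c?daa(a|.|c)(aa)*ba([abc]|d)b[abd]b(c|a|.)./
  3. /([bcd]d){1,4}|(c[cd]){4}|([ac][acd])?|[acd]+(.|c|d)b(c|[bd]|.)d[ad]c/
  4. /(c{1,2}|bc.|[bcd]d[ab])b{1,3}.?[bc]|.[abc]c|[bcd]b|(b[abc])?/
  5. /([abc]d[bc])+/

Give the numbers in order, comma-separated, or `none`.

1 → no match
2 → no match — must start with "cda"
3 → match
4 → no match
5 → no match

3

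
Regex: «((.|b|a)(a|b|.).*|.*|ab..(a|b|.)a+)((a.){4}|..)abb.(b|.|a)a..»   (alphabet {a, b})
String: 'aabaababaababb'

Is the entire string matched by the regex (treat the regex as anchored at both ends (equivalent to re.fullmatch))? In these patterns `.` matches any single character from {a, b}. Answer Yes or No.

No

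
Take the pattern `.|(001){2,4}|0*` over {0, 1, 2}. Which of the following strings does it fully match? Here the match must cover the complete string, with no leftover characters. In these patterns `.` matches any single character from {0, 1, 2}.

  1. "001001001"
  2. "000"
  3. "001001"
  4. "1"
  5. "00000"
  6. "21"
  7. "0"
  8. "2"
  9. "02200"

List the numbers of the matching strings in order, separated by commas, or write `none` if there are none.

1, 2, 3, 4, 5, 7, 8

1 → match
2 → match
3 → match
4 → match
5 → match
6 → no match
7 → match
8 → match
9 → no match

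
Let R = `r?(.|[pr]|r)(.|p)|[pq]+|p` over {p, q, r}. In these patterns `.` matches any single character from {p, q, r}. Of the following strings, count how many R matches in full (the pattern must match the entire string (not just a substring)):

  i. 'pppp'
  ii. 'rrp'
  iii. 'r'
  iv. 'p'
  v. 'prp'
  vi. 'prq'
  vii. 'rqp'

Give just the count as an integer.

i → match
ii → match
iii → no match
iv → match
v → no match
vi → no match
vii → match
Total matched: 4

4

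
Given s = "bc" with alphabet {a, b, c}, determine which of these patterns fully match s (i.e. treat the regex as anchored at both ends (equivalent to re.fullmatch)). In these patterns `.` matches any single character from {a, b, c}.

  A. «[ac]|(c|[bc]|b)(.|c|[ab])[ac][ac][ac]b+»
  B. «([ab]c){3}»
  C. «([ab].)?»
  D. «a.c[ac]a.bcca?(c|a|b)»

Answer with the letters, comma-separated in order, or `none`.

C

A → no match
B → no match
C → match
D → no match — must start with "a"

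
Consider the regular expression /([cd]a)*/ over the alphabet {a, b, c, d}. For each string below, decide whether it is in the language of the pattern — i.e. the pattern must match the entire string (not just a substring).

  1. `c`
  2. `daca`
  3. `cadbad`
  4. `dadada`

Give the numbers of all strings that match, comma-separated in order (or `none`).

2, 4

1 → no match
2 → match
3 → no match
4 → match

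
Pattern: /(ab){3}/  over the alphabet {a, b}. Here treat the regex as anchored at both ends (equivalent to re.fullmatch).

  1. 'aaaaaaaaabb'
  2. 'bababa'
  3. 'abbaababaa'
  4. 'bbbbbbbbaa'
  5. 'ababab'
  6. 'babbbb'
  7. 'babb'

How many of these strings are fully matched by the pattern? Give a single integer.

1 → no match — must start with 'ab'
2 → no match — must start with 'ab'
3 → no match — must end with 'ab'
4 → no match — must start with 'ab'
5 → match
6 → no match — must start with 'ab'
7 → no match — must start with 'ab'
Total matched: 1

1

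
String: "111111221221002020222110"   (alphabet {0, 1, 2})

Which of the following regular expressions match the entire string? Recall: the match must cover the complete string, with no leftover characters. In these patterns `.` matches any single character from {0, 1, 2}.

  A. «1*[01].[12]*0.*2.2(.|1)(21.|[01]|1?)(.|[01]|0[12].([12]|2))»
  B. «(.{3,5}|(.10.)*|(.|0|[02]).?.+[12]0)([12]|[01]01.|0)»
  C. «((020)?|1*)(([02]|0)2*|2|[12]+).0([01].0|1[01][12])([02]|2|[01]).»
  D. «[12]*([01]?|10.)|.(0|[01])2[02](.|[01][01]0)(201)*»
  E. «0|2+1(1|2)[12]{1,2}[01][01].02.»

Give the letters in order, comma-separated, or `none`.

A → match
B → no match
C → no match
D → no match
E → no match

A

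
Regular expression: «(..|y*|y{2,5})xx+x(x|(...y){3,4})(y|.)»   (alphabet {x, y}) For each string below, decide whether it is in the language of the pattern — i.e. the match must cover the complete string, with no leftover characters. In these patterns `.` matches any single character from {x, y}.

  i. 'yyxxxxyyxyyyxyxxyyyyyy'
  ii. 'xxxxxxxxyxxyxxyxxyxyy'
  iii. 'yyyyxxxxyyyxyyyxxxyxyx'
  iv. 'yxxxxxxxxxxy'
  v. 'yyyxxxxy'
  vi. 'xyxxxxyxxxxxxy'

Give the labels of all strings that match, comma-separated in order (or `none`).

i → no match
ii → no match
iii → no match
iv → match
v → match
vi → no match

iv, v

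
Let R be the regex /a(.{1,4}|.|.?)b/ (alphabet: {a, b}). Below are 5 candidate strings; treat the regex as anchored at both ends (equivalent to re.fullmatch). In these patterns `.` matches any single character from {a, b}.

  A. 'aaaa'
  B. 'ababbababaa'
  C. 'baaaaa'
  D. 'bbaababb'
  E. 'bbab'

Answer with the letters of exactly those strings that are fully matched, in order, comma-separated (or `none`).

A → no match — must end with 'b'
B → no match — must end with 'b'
C → no match — must start with 'a'
D → no match — must start with 'a'
E → no match — must start with 'a'

none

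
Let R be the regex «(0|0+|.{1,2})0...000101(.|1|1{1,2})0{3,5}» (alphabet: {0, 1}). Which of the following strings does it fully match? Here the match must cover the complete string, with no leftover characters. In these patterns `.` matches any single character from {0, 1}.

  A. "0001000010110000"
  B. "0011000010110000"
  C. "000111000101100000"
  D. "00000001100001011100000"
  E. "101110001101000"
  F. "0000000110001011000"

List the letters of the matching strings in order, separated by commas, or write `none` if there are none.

A, B, C, D, F

A → match
B → match
C → match
D → match
E → no match
F → match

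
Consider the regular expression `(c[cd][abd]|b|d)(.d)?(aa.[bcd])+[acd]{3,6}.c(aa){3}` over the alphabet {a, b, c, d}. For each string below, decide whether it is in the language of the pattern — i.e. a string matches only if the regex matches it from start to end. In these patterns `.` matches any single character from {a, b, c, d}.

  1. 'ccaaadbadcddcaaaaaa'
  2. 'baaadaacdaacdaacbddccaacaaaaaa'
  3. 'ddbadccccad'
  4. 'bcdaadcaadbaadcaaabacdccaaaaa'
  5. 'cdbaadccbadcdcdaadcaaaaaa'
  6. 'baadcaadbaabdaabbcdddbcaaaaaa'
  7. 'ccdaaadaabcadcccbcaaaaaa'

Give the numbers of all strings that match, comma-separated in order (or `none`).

1, 2, 6, 7

1 → match
2 → match
3 → no match — must end with 'aa'
4 → no match
5 → no match
6 → match
7 → match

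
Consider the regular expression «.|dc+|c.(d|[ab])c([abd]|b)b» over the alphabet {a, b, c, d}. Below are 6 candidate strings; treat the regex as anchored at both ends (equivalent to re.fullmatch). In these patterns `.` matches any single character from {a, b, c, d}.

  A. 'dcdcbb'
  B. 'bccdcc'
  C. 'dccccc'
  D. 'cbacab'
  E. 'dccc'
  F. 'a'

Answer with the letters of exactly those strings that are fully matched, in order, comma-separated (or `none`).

A → no match
B → no match
C → match
D → match
E → match
F → match

C, D, E, F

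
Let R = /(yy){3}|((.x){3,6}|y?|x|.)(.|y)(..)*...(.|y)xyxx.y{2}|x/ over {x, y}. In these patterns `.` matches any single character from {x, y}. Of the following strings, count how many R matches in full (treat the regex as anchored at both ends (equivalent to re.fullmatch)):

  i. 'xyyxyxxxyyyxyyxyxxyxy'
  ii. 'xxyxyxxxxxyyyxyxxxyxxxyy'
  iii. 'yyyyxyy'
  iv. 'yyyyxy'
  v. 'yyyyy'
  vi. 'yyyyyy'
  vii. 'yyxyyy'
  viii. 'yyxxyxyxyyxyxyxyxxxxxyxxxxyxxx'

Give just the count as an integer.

i → no match
ii → match
iii → no match
iv → no match
v → no match
vi → match
vii → no match
viii → no match
Total matched: 2

2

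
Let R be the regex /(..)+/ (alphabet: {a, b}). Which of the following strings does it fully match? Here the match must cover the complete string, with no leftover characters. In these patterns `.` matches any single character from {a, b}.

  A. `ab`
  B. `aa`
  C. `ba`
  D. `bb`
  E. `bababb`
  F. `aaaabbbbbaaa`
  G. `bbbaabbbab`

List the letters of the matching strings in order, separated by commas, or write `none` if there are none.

A, B, C, D, E, F, G

A → match
B → match
C → match
D → match
E → match
F → match
G → match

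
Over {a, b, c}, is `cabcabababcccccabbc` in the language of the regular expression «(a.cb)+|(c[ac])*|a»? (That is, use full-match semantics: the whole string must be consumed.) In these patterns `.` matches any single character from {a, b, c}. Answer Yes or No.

No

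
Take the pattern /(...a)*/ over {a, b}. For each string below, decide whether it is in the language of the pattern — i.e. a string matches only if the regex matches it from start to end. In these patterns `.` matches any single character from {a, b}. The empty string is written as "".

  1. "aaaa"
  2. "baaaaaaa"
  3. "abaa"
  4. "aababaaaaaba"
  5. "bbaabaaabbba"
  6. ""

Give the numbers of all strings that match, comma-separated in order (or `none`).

1 → match
2 → match
3 → match
4 → match
5 → match
6 → match

1, 2, 3, 4, 5, 6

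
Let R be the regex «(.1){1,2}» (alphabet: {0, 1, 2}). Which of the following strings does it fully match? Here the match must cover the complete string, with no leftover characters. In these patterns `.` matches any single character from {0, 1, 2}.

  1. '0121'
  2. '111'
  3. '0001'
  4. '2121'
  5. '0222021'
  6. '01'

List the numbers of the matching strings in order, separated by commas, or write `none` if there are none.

1, 4, 6

1 → match
2 → no match
3 → no match
4 → match
5 → no match
6 → match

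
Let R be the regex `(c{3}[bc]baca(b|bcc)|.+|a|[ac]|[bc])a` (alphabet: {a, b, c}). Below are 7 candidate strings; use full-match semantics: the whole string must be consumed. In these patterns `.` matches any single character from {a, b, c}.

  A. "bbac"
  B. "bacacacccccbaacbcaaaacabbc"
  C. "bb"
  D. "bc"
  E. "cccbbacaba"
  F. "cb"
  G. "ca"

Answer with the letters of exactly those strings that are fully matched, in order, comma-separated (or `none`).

A. "bbac" → no match — must end with "a"
B → no match — must end with "a"
C. "bb" → no match — must end with "a"
D. "bc" → no match — must end with "a"
E. "cccbbacaba" → match
F. "cb" → no match — must end with "a"
G. "ca" → match

E, G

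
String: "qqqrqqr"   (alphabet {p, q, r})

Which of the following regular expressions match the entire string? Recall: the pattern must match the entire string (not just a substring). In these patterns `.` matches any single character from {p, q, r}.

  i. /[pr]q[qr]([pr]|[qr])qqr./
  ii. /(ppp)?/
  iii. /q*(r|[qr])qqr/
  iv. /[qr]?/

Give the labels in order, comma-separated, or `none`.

i → no match
ii → no match
iii → match
iv → no match

iii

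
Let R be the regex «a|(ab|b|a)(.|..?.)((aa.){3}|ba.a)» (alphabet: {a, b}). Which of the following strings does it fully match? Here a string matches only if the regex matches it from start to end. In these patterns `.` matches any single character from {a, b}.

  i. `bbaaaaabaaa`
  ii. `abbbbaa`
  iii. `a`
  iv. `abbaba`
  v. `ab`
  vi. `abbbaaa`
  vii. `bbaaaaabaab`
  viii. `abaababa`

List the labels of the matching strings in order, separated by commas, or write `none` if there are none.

i, iii, iv, vi, vii, viii

i. `bbaaaaabaaa` → match
ii. `abbbbaa` → no match
iii. `a` → match
iv. `abbaba` → match
v. `ab` → no match
vi. `abbbaaa` → match
vii. `bbaaaaabaab` → match
viii. `abaababa` → match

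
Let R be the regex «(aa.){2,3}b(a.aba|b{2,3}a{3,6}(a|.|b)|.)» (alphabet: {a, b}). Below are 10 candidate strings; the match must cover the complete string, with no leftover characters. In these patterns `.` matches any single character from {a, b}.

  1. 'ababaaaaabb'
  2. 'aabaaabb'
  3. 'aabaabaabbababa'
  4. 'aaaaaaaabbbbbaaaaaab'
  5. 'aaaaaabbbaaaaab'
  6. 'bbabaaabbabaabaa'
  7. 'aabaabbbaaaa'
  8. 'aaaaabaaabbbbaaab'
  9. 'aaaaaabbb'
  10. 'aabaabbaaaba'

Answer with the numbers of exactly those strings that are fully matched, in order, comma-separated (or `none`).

1 → no match — must start with 'aa'
2 → match
3 → match
4 → match
5 → match
6 → no match — must start with 'aa'
7 → no match
8 → match
9 → no match
10 → match

2, 3, 4, 5, 8, 10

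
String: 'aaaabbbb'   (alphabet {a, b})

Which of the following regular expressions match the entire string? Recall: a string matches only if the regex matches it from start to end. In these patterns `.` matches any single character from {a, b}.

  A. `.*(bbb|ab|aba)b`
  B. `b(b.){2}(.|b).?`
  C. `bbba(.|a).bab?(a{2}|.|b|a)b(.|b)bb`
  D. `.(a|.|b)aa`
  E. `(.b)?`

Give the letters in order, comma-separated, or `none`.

A → match
B → no match — must start with 'bb'
C → no match — must start with 'bbba'
D → no match — must end with 'aa'
E → no match

A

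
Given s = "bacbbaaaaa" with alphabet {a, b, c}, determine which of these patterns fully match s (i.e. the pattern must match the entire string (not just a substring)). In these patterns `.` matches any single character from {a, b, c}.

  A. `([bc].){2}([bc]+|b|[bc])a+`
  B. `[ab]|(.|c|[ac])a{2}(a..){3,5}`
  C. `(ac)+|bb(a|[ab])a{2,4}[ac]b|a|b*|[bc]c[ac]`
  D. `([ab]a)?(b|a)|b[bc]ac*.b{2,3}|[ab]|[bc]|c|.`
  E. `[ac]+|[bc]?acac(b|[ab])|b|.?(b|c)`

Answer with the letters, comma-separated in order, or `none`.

A → match
B → no match
C → no match
D → no match
E → no match

A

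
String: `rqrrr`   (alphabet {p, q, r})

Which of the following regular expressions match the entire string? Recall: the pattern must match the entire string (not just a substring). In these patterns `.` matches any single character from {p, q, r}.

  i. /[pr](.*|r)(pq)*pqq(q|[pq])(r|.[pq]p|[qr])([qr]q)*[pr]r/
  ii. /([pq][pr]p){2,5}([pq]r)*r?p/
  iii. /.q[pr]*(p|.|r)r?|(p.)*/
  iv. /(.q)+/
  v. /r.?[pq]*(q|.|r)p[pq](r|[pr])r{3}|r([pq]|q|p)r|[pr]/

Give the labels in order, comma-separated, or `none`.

iii

i → no match
ii → no match — must end with `p`
iii → match
iv → no match — must end with `q`
v → no match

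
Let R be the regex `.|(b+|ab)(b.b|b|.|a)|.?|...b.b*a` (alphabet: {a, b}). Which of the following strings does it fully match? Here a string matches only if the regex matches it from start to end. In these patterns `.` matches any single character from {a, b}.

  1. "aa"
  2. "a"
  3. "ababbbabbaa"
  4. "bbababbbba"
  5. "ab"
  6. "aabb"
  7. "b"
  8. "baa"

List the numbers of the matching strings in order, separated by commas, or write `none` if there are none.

1 → no match
2 → match
3 → no match
4 → match
5 → no match
6 → no match
7 → match
8 → no match

2, 4, 7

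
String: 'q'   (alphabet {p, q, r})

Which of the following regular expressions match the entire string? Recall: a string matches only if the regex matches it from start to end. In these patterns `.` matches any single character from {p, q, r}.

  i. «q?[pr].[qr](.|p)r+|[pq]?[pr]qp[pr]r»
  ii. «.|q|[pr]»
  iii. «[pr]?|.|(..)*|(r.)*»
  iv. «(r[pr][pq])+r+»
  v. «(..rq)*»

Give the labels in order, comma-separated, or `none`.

ii, iii

i → no match — must end with 'r'
ii → match
iii → match
iv → no match — must start with 'r'
v → no match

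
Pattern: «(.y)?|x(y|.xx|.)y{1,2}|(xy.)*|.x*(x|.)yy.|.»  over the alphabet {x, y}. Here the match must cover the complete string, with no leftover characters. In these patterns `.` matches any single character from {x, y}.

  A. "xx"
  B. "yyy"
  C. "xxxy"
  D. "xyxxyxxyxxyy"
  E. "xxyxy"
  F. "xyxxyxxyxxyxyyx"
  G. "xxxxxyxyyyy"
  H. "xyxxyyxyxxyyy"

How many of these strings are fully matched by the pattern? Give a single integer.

1

A → no match
B → no match
C → no match
D → match
E → no match
F → no match
G → no match
H → no match
Total matched: 1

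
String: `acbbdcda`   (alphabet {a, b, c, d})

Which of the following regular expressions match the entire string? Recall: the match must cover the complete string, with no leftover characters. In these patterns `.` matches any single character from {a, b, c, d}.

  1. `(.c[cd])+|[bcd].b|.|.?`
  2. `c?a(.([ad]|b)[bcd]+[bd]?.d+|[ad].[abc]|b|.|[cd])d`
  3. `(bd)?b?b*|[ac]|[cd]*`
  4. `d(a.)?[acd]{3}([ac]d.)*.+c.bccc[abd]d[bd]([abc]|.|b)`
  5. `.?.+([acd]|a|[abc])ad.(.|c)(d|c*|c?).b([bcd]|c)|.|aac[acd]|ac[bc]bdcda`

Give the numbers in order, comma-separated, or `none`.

5

1 → no match
2 → no match — must end with `d`
3 → no match
4 → no match — must start with `d`
5 → match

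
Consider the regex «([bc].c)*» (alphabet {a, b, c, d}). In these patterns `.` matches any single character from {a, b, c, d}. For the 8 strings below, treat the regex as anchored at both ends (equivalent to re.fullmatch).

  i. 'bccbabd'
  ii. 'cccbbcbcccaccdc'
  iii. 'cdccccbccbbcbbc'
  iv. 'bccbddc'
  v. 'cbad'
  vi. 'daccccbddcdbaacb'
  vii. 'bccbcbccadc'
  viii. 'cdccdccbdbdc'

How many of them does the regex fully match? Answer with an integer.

i → no match
ii → match
iii → match
iv → no match
v → no match
vi → no match
vii → no match
viii → no match
Total matched: 2

2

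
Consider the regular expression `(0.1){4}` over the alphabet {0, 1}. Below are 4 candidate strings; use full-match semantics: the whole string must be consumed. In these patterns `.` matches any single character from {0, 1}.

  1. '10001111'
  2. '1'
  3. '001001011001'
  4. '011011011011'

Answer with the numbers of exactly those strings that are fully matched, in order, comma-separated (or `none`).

1 → no match — must start with '0'
2 → no match — must start with '0'
3 → match
4 → match

3, 4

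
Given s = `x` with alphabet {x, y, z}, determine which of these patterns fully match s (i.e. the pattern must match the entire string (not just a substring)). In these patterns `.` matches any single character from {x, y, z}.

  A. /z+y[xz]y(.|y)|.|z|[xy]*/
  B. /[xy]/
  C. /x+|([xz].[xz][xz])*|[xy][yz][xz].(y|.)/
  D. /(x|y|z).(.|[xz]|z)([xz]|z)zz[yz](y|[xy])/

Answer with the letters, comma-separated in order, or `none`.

A, B, C

A → match
B → match
C → match
D → no match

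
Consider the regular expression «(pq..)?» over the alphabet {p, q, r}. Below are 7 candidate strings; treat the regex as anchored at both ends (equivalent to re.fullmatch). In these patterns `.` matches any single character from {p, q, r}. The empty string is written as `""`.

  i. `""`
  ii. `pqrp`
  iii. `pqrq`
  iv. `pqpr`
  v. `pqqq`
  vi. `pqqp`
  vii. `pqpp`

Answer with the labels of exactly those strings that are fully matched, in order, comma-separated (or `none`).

i → match
ii → match
iii → match
iv → match
v → match
vi → match
vii → match

i, ii, iii, iv, v, vi, vii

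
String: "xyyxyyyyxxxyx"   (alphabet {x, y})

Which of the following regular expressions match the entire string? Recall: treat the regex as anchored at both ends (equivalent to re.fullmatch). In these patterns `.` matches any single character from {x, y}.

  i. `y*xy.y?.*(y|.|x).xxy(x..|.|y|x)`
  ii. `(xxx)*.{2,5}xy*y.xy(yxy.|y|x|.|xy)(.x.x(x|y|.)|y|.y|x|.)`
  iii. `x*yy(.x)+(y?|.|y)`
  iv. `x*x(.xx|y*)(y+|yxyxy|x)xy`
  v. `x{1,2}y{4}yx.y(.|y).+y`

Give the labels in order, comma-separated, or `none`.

i → match
ii → no match
iii → no match
iv → no match — must end with "xy"
v → no match — must end with "y"

i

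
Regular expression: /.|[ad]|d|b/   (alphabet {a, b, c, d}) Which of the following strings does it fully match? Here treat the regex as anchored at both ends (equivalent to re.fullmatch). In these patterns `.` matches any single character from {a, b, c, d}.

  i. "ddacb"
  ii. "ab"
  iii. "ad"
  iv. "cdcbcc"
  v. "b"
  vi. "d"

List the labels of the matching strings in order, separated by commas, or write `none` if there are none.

i. "ddacb" → no match
ii. "ab" → no match
iii. "ad" → no match
iv. "cdcbcc" → no match
v. "b" → match
vi. "d" → match

v, vi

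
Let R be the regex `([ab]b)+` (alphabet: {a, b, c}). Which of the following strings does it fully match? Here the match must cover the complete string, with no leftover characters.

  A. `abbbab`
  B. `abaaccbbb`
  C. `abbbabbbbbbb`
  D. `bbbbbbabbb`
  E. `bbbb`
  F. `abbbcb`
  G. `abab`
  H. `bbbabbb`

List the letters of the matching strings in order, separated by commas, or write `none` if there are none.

A. `abbbab` → match
B. `abaaccbbb` → no match
C. `abbbabbbbbbb` → match
D. `bbbbbbabbb` → match
E. `bbbb` → match
F. `abbbcb` → no match
G. `abab` → match
H. `bbbabbb` → no match

A, C, D, E, G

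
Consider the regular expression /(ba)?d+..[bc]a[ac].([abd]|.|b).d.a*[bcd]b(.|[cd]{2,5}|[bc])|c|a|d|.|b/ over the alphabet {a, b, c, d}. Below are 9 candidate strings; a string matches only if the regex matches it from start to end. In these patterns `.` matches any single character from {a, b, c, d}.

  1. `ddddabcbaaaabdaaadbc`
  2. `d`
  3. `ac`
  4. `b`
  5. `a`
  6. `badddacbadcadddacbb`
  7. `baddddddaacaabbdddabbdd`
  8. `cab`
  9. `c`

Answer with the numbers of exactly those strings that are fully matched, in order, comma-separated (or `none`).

2, 4, 5, 7, 9

1 → no match
2 → match
3 → no match
4 → match
5 → match
6 → no match
7 → match
8 → no match
9 → match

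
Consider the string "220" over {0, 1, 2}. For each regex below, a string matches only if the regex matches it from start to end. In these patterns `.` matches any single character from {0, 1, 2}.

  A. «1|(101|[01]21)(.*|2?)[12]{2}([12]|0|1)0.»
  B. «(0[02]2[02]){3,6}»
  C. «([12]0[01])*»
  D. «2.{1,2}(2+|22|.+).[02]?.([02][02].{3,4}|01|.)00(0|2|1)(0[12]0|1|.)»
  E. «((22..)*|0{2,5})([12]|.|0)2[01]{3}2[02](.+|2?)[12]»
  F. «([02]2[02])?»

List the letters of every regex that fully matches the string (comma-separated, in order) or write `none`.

F

A → no match
B → no match — must start with "0"
C → no match
D → no match
E → no match
F → match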